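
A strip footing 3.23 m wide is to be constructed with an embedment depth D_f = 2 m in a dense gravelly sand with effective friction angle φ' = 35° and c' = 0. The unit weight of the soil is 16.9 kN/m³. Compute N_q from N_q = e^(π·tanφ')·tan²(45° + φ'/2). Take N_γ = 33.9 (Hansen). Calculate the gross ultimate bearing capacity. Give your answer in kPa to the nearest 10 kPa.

q_ult ≈ 2050 kPa

tan35° = 0.7002, so N_q = e^(π×0.7002)·tan²(62.5°) = 9.023 × 3.69 = 33.3.
Effective surcharge at the founding depth q = γ·D_f = 16.9 × 2 = 33.8 kPa.
q_ult = q·N_q + 0.5·γ·B·N_γ
     = 33.8 × 33.296 + 0.5 × 16.9 × 3.23 × 33.9
     = 1125.4 + 925.25 = 2050.7 kPa.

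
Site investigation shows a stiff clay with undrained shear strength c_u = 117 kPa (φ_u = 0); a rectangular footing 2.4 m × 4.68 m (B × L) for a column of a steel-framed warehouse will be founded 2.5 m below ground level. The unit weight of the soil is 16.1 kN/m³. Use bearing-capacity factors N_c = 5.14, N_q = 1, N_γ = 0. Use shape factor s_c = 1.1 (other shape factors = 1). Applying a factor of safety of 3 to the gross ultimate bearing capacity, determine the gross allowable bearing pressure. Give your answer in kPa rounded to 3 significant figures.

q_all ≈ 234 kPa

Effective surcharge at the founding depth q = γ·D_f = 16.1 × 2.5 = 40.25 kPa.
q_ult = c·N_c·s_c + q·N_q
     = 117 × 5.14 × 1.1 + 40.25 × 1
     = 661.52 + 40.25 = 701.77 kPa.
q_all = q_ult / FS = 701.77 / 3 = 233.92 kPa.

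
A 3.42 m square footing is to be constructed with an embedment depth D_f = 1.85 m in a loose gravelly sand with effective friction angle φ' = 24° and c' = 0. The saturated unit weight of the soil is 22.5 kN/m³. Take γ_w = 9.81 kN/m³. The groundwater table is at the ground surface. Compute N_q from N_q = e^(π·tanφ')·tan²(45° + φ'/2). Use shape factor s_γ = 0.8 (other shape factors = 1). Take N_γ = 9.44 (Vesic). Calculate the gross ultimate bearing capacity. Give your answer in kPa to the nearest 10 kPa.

q_ult ≈ 390 kPa

tan24° = 0.4452, so N_q = e^(π×0.4452)·tan²(57°) = 4.05 × 2.371 = 9.6.
With the water table at the surface the whole profile is submerged: γ' = 22.5 − 9.81 = 12.69 kN/m³, so q = γ'·D_f = 23.477 kPa; the same γ' applies in the ½γBN_γ term.
q_ult = q·N_q + 0.5·γ·B·N_γ·s_γ
     = 23.477 × 9.6034 + 0.5 × 12.69 × 3.42 × 9.44 × 0.8
     = 225.45 + 163.88 = 389.33 kPa.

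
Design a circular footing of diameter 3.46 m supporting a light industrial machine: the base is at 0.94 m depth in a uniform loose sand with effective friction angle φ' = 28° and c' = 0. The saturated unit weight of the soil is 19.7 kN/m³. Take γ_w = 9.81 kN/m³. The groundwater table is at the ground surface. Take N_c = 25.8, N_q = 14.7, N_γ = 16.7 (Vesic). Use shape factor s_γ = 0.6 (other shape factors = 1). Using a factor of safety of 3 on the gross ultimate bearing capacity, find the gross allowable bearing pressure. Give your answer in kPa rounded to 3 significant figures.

With the water table at the surface the whole profile is submerged: γ' = 19.7 − 9.81 = 9.89 kN/m³, so q = γ'·D_f = 9.2966 kPa; the same γ' applies in the ½γBN_γ term.
q_ult = q·N_q + 0.5·γ·B·N_γ·s_γ
     = 9.2966 × 14.7 + 0.5 × 9.89 × 3.46 × 16.7 × 0.6
     = 136.66 + 171.44 = 308.1 kPa.
q_all = 308.1 / 3 = 102.7 kPa.

q_all ≈ 103 kPa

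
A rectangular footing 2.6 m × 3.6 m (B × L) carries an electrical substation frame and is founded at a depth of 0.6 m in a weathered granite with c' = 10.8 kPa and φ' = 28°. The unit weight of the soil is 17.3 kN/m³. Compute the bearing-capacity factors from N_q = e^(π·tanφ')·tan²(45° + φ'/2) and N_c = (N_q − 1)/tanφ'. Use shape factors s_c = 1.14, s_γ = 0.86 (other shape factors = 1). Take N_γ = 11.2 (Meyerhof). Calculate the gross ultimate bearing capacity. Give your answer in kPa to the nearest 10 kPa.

q_ult ≈ 690 kPa

tan28° = 0.5317, so N_q = e^(π×0.5317)·tan²(59°) = 5.314 × 2.77 = 14.72.
N_c = (14.72 − 1)/tan28° = 25.8.
q = γ·D_f = 17.3 × 0.6 = 10.38 kPa.
c·N_c·s_c = 10.8 × 25.803 × 1.14 = 317.69 kPa
q·N_q = 10.38 × 14.72 = 152.79 kPa
0.5·γ·B·N_γ·s_γ = 0.5 × 17.3 × 2.6 × 11.2 × 0.86 = 216.62 kPa
q_ult = 317.69 + 152.79 + 216.62 = 687.11 kPa.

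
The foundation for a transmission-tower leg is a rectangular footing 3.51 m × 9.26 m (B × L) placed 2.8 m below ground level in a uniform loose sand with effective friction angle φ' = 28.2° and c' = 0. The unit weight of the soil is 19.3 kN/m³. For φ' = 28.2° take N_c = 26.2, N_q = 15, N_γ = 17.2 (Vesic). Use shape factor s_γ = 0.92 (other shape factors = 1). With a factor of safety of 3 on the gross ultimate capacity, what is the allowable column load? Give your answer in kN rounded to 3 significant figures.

P_all ≈ 14600 kN

q = γ·D_f = 19.3 × 2.8 = 54.04 kPa.
q·N_q = 54.04 × 15 = 810.6 kPa
0.5·γ·B·N_γ·s_γ = 0.5 × 19.3 × 3.51 × 17.2 × 0.92 = 535.98 kPa
q_ult = 810.6 + 535.98 = 1346.6 kPa.
Gross allowable pressure q_all = 1346.6 / 3 = 448.86 kPa.
Footing area = 32.5026 m², so allowable column load = 448.86 × 32.5026 = 14589 kN.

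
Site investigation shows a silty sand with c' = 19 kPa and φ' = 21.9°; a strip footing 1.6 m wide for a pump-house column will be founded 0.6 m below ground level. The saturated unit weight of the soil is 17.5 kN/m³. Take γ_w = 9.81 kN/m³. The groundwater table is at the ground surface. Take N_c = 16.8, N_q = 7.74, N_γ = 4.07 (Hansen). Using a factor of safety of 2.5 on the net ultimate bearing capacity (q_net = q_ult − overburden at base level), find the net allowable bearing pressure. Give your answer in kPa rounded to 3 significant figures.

q_all(net) ≈ 150 kPa

With the water table at the surface the whole profile is submerged: γ' = 17.5 − 9.81 = 7.69 kN/m³, so q = γ'·D_f = 4.614 kPa; the same γ' applies in the ½γBN_γ term.
q_ult = c·N_c + q·N_q + 0.5·γ·B·N_γ
     = 19 × 16.8 + 4.614 × 7.74 + 0.5 × 7.69 × 1.6 × 4.07
     = 319.2 + 35.712 + 25.039 = 379.95 kPa.
q_net = 379.95 − 4.614 = 375.34 kPa.
q_all(net) = 375.34 / 2.5 = 150.13 kPa.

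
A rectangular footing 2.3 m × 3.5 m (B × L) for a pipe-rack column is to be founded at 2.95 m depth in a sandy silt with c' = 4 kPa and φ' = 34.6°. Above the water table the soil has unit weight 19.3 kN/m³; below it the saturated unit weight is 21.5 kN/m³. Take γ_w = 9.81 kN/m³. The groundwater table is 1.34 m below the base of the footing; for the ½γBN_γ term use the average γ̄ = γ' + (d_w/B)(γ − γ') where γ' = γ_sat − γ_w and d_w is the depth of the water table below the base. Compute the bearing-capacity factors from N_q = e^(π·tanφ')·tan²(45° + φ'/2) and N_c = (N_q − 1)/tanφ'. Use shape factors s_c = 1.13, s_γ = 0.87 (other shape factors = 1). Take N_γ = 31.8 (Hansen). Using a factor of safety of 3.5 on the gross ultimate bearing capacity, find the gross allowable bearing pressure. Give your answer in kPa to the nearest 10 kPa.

q_all ≈ 720 kPa

N_q = e^(π·tan34.6°)·tan²(62.3°) = 31.69; N_c = (N_q − 1)/tanφ' = 44.48.
Overburden at base level: q = 19.3 × 2.95 = 56.935 kPa.
The water table is 1.34 m below the base (< B = 2.3 m), so the ½γBN_γ term uses γ̄ = γ' + (d_w/B)(γ − γ') = 11.69 + (1.34/2.3)(19.3 − 11.69) = 16.124 kN/m³.
Cohesion term c·N_c·s_c = 4 × 44.483 × 1.13 = 201.07 kPa; surcharge term q·N_q = 56.935 × 31.687 = 1804.1 kPa; self-weight term 0.5·γ·B·N_γ·s_γ = 0.5 × 16.124 × 2.3 × 31.8 × 0.87 = 512.99 kPa.
q_ult = 201.07 + 1804.1 + 512.99 = 2518.2 kPa.
q_all = 2518.2 / 3.5 = 719.47 kPa.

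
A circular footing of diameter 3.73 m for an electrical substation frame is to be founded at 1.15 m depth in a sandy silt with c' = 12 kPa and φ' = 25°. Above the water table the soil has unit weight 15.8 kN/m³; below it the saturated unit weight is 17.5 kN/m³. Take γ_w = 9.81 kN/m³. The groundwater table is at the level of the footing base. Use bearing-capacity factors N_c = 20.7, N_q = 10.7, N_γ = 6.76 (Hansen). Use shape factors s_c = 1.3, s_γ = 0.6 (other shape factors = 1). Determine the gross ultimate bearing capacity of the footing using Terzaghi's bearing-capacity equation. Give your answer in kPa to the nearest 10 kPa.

Effective surcharge at the founding depth q = γ·D_f = 15.8 × 1.15 = 18.17 kPa.
The water table coincides with the base, so in the self-weight term γ → γ' = 7.69 kN/m³.
q_ult = c·N_c·s_c + q·N_q + 0.5·γ·B·N_γ·s_γ
     = 12 × 20.7 × 1.3 + 18.17 × 10.7 + 0.5 × 7.69 × 3.73 × 6.76 × 0.6
     = 322.92 + 194.42 + 58.171 = 575.51 kPa.

q_ult ≈ 580 kPa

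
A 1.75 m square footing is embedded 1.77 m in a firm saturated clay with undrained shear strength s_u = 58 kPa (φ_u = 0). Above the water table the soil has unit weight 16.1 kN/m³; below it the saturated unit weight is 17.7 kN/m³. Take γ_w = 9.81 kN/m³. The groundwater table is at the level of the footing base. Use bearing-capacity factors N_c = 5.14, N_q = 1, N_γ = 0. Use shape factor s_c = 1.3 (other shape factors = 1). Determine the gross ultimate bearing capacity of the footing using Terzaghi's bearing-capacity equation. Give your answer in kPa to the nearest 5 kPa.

q_ult ≈ 415 kPa

Effective surcharge at the founding depth q = γ·D_f = 16.1 × 1.77 = 28.497 kPa.
q_ult = c·N_c·s_c + q·N_q
     = 58 × 5.14 × 1.3 + 28.497 × 1
     = 387.56 + 28.497 = 416.05 kPa.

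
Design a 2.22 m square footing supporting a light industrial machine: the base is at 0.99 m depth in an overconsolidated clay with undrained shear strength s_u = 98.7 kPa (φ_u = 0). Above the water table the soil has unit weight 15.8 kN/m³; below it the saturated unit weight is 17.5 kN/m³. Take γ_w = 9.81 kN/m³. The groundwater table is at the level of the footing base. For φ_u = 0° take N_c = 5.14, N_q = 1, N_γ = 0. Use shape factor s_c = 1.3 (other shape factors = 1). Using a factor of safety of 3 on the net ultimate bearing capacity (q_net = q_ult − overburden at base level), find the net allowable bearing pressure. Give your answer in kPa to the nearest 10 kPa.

q = γ·D_f = 15.8 × 0.99 = 15.642 kPa.
c·N_c·s_c = 98.7 × 5.14 × 1.3 = 659.51 kPa
q·N_q = 15.642 × 1 = 15.642 kPa
q_ult = 659.51 + 15.642 = 675.16 kPa.
q_net = 675.16 − 15.642 = 659.51 kPa.
q_all(net) = 659.51 / 3 = 219.84 kPa.

q_all(net) ≈ 220 kPa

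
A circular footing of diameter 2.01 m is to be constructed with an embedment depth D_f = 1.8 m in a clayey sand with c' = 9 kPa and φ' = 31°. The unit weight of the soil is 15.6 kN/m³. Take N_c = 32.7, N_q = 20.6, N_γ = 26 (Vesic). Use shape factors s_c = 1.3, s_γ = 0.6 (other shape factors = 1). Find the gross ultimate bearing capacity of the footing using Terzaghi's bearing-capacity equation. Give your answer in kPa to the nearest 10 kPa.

Overburden at base level: q = 15.6 × 1.8 = 28.08 kPa.
Cohesion term c·N_c·s_c = 9 × 32.7 × 1.3 = 382.59 kPa; surcharge term q·N_q = 28.08 × 20.6 = 578.45 kPa; self-weight term 0.5·γ·B·N_γ·s_γ = 0.5 × 15.6 × 2.01 × 26 × 0.6 = 244.58 kPa.
q_ult = 382.59 + 578.45 + 244.58 = 1205.6 kPa.

q_ult ≈ 1210 kPa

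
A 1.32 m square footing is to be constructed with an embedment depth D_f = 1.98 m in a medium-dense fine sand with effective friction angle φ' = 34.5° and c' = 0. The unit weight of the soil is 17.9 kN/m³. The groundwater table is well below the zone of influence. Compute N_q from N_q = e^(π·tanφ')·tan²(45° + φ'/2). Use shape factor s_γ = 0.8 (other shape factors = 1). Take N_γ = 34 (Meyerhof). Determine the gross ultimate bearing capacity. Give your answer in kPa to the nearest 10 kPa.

q_ult ≈ 1430 kPa

tan34.5° = 0.6873, so N_q = e^(π×0.6873)·tan²(62.25°) = 8.664 × 3.613 = 31.3.
q = γ·D_f = 17.9 × 1.98 = 35.442 kPa.
q·N_q = 35.442 × 31.299 = 1109.3 kPa
0.5·γ·B·N_γ·s_γ = 0.5 × 17.9 × 1.32 × 34 × 0.8 = 321.34 kPa
q_ult = 1109.3 + 321.34 = 1430.6 kPa.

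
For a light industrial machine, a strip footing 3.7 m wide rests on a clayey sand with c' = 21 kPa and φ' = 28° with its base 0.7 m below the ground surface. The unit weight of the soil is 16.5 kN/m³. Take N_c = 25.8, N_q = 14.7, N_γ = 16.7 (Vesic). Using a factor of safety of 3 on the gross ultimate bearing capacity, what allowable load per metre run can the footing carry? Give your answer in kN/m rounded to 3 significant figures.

≈ 1510 kN/m

q = γ·D_f = 16.5 × 0.7 = 11.55 kPa.
c·N_c = 21 × 25.8 = 541.8 kPa
q·N_q = 11.55 × 14.7 = 169.78 kPa
0.5·γ·B·N_γ = 0.5 × 16.5 × 3.7 × 16.7 = 509.77 kPa
q_ult = 541.8 + 169.78 + 509.77 = 1221.4 kPa.
Gross allowable pressure q_all = 1221.4 / 3 = 407.12 kPa.
Allowable wall load = q_all × B = 407.12 × 3.7 = 1506.3 kN per metre run.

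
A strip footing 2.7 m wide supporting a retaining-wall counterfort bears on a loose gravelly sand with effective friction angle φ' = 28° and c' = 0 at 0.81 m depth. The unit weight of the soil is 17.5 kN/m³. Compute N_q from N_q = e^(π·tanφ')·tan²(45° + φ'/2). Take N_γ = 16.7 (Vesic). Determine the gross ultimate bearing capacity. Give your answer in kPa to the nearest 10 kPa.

tan28° = 0.5317, so N_q = e^(π×0.5317)·tan²(59°) = 5.314 × 2.77 = 14.72.
Effective surcharge at the founding depth q = γ·D_f = 17.5 × 0.81 = 14.175 kPa.
q_ult = q·N_q + 0.5·γ·B·N_γ
     = 14.175 × 14.72 + 0.5 × 17.5 × 2.7 × 16.7
     = 208.65 + 394.54 = 603.19 kPa.

q_ult ≈ 600 kPa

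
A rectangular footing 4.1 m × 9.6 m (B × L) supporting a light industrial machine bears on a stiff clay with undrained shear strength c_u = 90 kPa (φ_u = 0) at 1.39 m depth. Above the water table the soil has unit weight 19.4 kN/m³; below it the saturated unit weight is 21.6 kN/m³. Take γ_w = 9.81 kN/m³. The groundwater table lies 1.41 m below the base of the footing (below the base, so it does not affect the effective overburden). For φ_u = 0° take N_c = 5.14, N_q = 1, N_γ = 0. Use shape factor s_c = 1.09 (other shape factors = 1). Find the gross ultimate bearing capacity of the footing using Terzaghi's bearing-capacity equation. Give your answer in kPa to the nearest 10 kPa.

Overburden at base level: q = 19.4 × 1.39 = 26.966 kPa.
Cohesion term c·N_c·s_c = 90 × 5.14 × 1.09 = 504.23 kPa; surcharge term q·N_q = 26.966 × 1 = 26.966 kPa.
q_ult = 504.23 + 26.966 = 531.2 kPa.

q_ult ≈ 530 kPa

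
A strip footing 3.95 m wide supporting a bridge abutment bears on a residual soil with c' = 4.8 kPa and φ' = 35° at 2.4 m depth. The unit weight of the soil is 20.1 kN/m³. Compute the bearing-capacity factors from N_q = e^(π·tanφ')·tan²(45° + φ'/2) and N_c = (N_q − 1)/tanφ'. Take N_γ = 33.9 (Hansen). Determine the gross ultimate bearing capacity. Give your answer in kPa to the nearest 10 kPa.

tan35° = 0.7002, so N_q = e^(π×0.7002)·tan²(62.5°) = 9.023 × 3.69 = 33.3.
N_c = (33.3 − 1)/tan35° = 46.12.
Effective surcharge at the founding depth q = γ·D_f = 20.1 × 2.4 = 48.24 kPa.
q_ult = c·N_c + q·N_q + 0.5·γ·B·N_γ
     = 4.8 × 46.124 + 48.24 × 33.296 + 0.5 × 20.1 × 3.95 × 33.9
     = 221.39 + 1606.2 + 1345.7 = 3173.3 kPa.

q_ult ≈ 3170 kPa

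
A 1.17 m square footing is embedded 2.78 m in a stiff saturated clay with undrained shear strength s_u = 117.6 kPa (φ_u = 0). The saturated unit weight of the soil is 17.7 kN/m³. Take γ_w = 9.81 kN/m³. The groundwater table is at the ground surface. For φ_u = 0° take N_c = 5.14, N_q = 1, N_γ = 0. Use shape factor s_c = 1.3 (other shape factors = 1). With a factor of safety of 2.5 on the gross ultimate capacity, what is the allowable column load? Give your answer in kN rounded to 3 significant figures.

γ' = 17.7 − 9.81 = 7.89 kN/m³ (submerged throughout). q = 7.89 × 2.78 = 21.934 kPa.
c·N_c·s_c = 117.6 × 5.14 × 1.3 = 785.8 kPa
q·N_q = 21.934 × 1 = 21.934 kPa
q_ult = 785.8 + 21.934 = 807.74 kPa.
Gross allowable pressure q_all = 807.74 / 2.5 = 323.09 kPa.
Footing area = 1.3689 m², so allowable column load = 323.09 × 1.3689 = 442.28 kN.

P_all ≈ 442 kN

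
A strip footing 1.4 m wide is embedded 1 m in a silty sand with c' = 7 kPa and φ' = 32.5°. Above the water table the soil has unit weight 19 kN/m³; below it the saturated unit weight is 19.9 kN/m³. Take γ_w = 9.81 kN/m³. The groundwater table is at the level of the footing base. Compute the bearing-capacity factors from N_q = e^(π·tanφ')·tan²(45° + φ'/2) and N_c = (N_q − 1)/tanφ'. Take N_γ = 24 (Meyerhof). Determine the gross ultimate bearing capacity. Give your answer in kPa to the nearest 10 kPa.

tan32.5° = 0.6371, so N_q = e^(π×0.6371)·tan²(61.25°) = 7.4 × 3.322 = 24.58.
N_c = (24.58 − 1)/tan32.5° = 37.02.
q = γ·D_f = 19 × 1 = 19 kPa.
For the ½γBN_γ term take γ' = 19.9 − 9.81 = 10.09 kN/m³ (soil below base is submerged).
c·N_c = 7 × 37.02 = 259.14 kPa
q·N_q = 19 × 24.585 = 467.11 kPa
0.5·γ·B·N_γ = 0.5 × 10.09 × 1.4 × 24 = 169.51 kPa
q_ult = 259.14 + 467.11 + 169.51 = 895.76 kPa.

q_ult ≈ 900 kPa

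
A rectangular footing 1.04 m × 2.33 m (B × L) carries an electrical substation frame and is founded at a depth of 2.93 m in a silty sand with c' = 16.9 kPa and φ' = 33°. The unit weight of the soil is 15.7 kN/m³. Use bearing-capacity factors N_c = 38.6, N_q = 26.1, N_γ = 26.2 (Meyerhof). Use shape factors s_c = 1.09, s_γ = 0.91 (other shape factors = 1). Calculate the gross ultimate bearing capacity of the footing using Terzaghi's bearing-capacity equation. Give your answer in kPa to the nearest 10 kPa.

Overburden at base level: q = 15.7 × 2.93 = 46.001 kPa.
Cohesion term c·N_c·s_c = 16.9 × 38.6 × 1.09 = 711.05 kPa; surcharge term q·N_q = 46.001 × 26.1 = 1200.6 kPa; self-weight term 0.5·γ·B·N_γ·s_γ = 0.5 × 15.7 × 1.04 × 26.2 × 0.91 = 194.65 kPa.
q_ult = 711.05 + 1200.6 + 194.65 = 2106.3 kPa.

q_ult ≈ 2110 kPa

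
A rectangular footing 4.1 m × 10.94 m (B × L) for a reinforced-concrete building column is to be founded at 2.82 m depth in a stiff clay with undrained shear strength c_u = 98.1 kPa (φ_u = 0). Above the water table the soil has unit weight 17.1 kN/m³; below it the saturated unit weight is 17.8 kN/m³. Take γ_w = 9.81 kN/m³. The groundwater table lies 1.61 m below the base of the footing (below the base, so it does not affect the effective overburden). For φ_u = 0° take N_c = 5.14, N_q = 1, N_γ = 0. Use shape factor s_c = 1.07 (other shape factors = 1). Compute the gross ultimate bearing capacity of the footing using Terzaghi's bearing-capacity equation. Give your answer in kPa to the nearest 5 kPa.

q_ult ≈ 590 kPa

q = γ·D_f = 17.1 × 2.82 = 48.222 kPa.
c·N_c·s_c = 98.1 × 5.14 × 1.07 = 539.53 kPa
q·N_q = 48.222 × 1 = 48.222 kPa
q_ult = 539.53 + 48.222 = 587.75 kPa.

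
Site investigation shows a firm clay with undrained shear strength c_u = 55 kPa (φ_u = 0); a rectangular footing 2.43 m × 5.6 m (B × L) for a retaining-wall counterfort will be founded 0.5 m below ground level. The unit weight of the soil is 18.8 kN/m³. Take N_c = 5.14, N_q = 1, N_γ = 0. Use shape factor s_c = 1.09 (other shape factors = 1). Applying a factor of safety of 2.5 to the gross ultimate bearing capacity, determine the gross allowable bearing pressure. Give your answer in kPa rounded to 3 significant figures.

q_all ≈ 127 kPa

Overburden at base level: q = 18.8 × 0.5 = 9.4 kPa.
Cohesion term c·N_c·s_c = 55 × 5.14 × 1.09 = 308.14 kPa; surcharge term q·N_q = 9.4 × 1 = 9.4 kPa.
q_ult = 308.14 + 9.4 = 317.54 kPa.
q_all = q_ult / FS = 317.54 / 2.5 = 127.02 kPa.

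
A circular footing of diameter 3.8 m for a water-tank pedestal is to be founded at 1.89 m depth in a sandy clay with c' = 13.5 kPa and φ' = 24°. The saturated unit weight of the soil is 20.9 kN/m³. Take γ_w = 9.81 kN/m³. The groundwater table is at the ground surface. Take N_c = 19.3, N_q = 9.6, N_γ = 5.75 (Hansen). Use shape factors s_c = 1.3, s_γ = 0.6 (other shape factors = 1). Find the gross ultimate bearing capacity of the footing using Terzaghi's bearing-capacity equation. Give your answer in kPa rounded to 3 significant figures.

q_ult ≈ 613 kPa

With the water table at the surface the whole profile is submerged: γ' = 20.9 − 9.81 = 11.09 kN/m³, so q = γ'·D_f = 20.96 kPa; the same γ' applies in the ½γBN_γ term.
q_ult = c·N_c·s_c + q·N_q + 0.5·γ·B·N_γ·s_γ
     = 13.5 × 19.3 × 1.3 + 20.96 × 9.6 + 0.5 × 11.09 × 3.8 × 5.75 × 0.6
     = 338.72 + 201.22 + 72.695 = 612.63 kPa.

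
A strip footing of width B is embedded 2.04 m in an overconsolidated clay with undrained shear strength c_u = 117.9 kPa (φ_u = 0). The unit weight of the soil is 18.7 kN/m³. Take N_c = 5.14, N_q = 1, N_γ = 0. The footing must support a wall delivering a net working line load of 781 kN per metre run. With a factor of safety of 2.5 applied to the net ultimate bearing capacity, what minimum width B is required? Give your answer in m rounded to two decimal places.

B = 3.22 m

q = γ·D_f = 18.7 × 2.04 = 38.148 kPa.
c·N_c = 117.9 × 5.14 = 606.01 kPa
q·N_q = 38.148 × 1 = 38.148 kPa
q_ult = 606.01 + 38.148 = 644.15 kPa.
For φ = 0 the ½γBN_γ term vanishes, so q_ult is independent of B. q_net = 644.15 − 38.148 = 606.01 kPa; q_all(net) = 606.01/2.5 = 242.4 kPa.
Required width B = w / q_all(net) = 781 / 242.4 = 3.222 m.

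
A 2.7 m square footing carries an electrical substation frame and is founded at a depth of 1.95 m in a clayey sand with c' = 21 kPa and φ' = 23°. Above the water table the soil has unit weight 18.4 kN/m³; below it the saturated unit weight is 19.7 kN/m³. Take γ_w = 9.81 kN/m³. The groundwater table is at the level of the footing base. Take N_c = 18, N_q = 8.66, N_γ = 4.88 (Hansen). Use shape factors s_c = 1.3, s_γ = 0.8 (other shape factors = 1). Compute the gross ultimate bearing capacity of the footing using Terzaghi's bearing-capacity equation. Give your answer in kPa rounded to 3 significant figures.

Overburden at base level: q = 18.4 × 1.95 = 35.88 kPa.
Below the base the soil is submerged, so the ½γBN_γ term uses γ' = 19.7 − 9.81 = 9.89 kN/m³.
Cohesion term c·N_c·s_c = 21 × 18 × 1.3 = 491.4 kPa; surcharge term q·N_q = 35.88 × 8.66 = 310.72 kPa; self-weight term 0.5·γ·B·N_γ·s_γ = 0.5 × 9.89 × 2.7 × 4.88 × 0.8 = 52.124 kPa.
q_ult = 491.4 + 310.72 + 52.124 = 854.25 kPa.

q_ult ≈ 854 kPa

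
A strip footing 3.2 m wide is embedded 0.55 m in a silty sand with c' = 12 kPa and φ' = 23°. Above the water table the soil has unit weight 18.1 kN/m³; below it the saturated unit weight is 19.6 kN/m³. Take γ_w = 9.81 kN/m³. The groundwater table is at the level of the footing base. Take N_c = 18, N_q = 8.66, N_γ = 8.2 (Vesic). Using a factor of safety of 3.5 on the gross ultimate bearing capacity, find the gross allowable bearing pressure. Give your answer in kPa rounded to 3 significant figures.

q_all ≈ 123 kPa

q = γ·D_f = 18.1 × 0.55 = 9.955 kPa.
For the ½γBN_γ term take γ' = 19.6 − 9.81 = 9.79 kN/m³ (soil below base is submerged).
c·N_c = 12 × 18 = 216 kPa
q·N_q = 9.955 × 8.66 = 86.21 kPa
0.5·γ·B·N_γ = 0.5 × 9.79 × 3.2 × 8.2 = 128.44 kPa
q_ult = 216 + 86.21 + 128.44 = 430.66 kPa.
q_all = 430.66 / 3.5 = 123.04 kPa.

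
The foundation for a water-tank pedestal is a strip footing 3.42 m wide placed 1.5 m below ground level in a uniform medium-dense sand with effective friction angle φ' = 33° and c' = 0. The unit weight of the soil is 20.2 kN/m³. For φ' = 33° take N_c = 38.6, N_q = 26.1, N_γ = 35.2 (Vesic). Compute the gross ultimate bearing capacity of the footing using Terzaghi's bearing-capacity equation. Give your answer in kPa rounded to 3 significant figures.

q_ult ≈ 2010 kPa

Effective surcharge at the founding depth q = γ·D_f = 20.2 × 1.5 = 30.3 kPa.
q_ult = q·N_q + 0.5·γ·B·N_γ
     = 30.3 × 26.1 + 0.5 × 20.2 × 3.42 × 35.2
     = 790.83 + 1215.9 = 2006.7 kPa.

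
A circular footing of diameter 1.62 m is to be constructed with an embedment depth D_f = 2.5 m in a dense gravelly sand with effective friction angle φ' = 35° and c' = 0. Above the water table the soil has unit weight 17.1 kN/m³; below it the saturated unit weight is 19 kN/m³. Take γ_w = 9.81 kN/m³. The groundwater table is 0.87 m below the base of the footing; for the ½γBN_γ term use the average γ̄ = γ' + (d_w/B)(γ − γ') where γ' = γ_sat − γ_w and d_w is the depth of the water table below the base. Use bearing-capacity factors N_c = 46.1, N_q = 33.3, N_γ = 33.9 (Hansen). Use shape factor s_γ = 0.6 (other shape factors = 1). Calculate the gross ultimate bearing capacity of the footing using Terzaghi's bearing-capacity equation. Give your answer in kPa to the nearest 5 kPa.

q_ult ≈ 1645 kPa

Effective surcharge at the founding depth q = γ·D_f = 17.1 × 2.5 = 42.75 kPa.
With d_w = 0.87 m < B, γ̄ = 9.19 + (0.87/1.62) × (17.1 − 9.19) = 13.438 kN/m³.
q_ult = q·N_q + 0.5·γ·B·N_γ·s_γ
     = 42.75 × 33.3 + 0.5 × 13.438 × 1.62 × 33.9 × 0.6
     = 1423.6 + 221.4 = 1645 kPa.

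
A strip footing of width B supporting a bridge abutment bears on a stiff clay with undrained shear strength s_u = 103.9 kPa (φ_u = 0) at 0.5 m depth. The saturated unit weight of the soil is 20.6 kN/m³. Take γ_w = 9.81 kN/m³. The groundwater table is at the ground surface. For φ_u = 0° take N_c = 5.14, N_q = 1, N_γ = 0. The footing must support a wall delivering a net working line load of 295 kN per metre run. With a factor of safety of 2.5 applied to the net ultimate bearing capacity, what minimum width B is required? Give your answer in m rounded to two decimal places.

Water table at ground surface, so effective unit weight γ' = 20.6 − 9.81 = 10.79 kN/m³ is used throughout; overburden q = 10.79 × 0.5 = 5.395 kPa.
Cohesion term c·N_c = 103.9 × 5.14 = 534.05 kPa; surcharge term q·N_q = 5.395 × 1 = 5.395 kPa.
q_ult = 534.05 + 5.395 = 539.44 kPa.
For φ = 0 the ½γBN_γ term vanishes, so q_ult is independent of B. q_net = 539.44 − 5.395 = 534.05 kPa; q_all(net) = 534.05/2.5 = 213.62 kPa.
Required width B = w / q_all(net) = 295 / 213.62 = 1.381 m.

B = 1.38 m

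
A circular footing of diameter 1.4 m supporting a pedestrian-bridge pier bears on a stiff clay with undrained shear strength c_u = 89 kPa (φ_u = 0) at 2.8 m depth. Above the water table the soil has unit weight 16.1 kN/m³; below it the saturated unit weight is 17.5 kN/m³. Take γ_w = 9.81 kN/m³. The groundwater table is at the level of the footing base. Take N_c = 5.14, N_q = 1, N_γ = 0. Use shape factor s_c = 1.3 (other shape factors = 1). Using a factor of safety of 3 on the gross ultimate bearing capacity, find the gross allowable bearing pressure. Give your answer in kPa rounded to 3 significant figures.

Overburden at base level: q = 16.1 × 2.8 = 45.08 kPa.
Cohesion term c·N_c·s_c = 89 × 5.14 × 1.3 = 594.7 kPa; surcharge term q·N_q = 45.08 × 1 = 45.08 kPa.
q_ult = 594.7 + 45.08 = 639.78 kPa.
q_all = 639.78 / 3 = 213.26 kPa.

q_all ≈ 213 kPa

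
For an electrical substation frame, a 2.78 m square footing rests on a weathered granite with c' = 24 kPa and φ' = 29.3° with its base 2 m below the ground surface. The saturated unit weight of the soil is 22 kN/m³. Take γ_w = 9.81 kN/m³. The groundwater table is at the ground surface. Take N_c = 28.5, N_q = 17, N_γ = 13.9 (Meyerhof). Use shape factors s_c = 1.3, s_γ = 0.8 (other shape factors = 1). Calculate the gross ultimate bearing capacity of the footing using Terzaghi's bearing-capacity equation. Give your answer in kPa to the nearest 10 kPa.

q_ult ≈ 1490 kPa

With the water table at the surface the whole profile is submerged: γ' = 22 − 9.81 = 12.19 kN/m³, so q = γ'·D_f = 24.38 kPa; the same γ' applies in the ½γBN_γ term.
q_ult = c·N_c·s_c + q·N_q + 0.5·γ·B·N_γ·s_γ
     = 24 × 28.5 × 1.3 + 24.38 × 17 + 0.5 × 12.19 × 2.78 × 13.9 × 0.8
     = 889.2 + 414.46 + 188.42 = 1492.1 kPa.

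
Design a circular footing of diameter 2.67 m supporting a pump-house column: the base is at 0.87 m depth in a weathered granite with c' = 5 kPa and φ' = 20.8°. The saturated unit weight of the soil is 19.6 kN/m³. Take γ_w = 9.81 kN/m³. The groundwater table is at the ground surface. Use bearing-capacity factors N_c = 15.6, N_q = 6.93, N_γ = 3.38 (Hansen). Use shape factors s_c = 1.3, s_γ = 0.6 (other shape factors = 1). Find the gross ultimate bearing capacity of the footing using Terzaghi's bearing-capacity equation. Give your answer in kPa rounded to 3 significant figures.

q_ult ≈ 187 kPa

Water table at ground surface, so effective unit weight γ' = 19.6 − 9.81 = 9.79 kN/m³ is used throughout; overburden q = 9.79 × 0.87 = 8.5173 kPa; the same γ' applies in the ½γBN_γ term.
Cohesion term c·N_c·s_c = 5 × 15.6 × 1.3 = 101.4 kPa; surcharge term q·N_q = 8.5173 × 6.93 = 59.025 kPa; self-weight term 0.5·γ·B·N_γ·s_γ = 0.5 × 9.79 × 2.67 × 3.38 × 0.6 = 26.505 kPa.
q_ult = 101.4 + 59.025 + 26.505 = 186.93 kPa.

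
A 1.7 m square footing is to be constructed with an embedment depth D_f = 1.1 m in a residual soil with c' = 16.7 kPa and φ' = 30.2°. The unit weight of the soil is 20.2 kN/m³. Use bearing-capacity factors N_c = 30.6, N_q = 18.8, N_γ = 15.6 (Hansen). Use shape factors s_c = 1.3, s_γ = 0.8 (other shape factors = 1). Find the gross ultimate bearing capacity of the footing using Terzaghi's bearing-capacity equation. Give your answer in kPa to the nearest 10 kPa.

Overburden at base level: q = 20.2 × 1.1 = 22.22 kPa.
Cohesion term c·N_c·s_c = 16.7 × 30.6 × 1.3 = 664.33 kPa; surcharge term q·N_q = 22.22 × 18.8 = 417.74 kPa; self-weight term 0.5·γ·B·N_γ·s_γ = 0.5 × 20.2 × 1.7 × 15.6 × 0.8 = 214.28 kPa.
q_ult = 664.33 + 417.74 + 214.28 = 1296.3 kPa.

q_ult ≈ 1300 kPa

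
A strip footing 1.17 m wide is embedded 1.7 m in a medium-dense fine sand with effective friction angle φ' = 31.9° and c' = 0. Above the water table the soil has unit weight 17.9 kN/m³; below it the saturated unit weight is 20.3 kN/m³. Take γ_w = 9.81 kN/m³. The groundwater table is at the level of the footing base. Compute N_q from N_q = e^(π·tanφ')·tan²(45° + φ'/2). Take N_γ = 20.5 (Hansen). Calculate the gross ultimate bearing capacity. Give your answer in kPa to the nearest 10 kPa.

q_ult ≈ 820 kPa

tan31.9° = 0.6224, so N_q = e^(π×0.6224)·tan²(60.95°) = 7.067 × 3.241 = 22.91.
Effective surcharge at the founding depth q = γ·D_f = 17.9 × 1.7 = 30.43 kPa.
The water table coincides with the base, so in the self-weight term γ → γ' = 10.49 kN/m³.
q_ult = q·N_q + 0.5·γ·B·N_γ
     = 30.43 × 22.907 + 0.5 × 10.49 × 1.17 × 20.5
     = 697.05 + 125.8 = 822.85 kPa.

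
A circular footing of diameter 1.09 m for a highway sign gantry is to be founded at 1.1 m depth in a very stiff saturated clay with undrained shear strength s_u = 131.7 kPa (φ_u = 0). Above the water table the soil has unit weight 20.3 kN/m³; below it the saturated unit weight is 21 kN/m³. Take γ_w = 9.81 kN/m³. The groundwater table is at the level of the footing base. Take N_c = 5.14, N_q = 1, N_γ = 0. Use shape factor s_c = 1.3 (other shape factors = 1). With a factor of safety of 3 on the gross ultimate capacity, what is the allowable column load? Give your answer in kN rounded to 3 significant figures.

q = γ·D_f = 20.3 × 1.1 = 22.33 kPa.
c·N_c·s_c = 131.7 × 5.14 × 1.3 = 880.02 kPa
q·N_q = 22.33 × 1 = 22.33 kPa
q_ult = 880.02 + 22.33 = 902.35 kPa.
Gross allowable pressure q_all = 902.35 / 3 = 300.78 kPa.
Footing area = 0.9331 m², so allowable column load = 300.78 × 0.9331 = 280.66 kN.

P_all ≈ 281 kN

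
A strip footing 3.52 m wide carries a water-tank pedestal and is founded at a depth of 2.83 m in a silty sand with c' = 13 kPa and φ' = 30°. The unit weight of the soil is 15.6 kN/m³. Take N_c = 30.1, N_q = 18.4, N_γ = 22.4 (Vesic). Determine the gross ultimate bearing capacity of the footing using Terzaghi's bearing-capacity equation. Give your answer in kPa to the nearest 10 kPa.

Effective surcharge at the founding depth q = γ·D_f = 15.6 × 2.83 = 44.148 kPa.
q_ult = c·N_c + q·N_q + 0.5·γ·B·N_γ
     = 13 × 30.1 + 44.148 × 18.4 + 0.5 × 15.6 × 3.52 × 22.4
     = 391.3 + 812.32 + 615.01 = 1818.6 kPa.

q_ult ≈ 1820 kPa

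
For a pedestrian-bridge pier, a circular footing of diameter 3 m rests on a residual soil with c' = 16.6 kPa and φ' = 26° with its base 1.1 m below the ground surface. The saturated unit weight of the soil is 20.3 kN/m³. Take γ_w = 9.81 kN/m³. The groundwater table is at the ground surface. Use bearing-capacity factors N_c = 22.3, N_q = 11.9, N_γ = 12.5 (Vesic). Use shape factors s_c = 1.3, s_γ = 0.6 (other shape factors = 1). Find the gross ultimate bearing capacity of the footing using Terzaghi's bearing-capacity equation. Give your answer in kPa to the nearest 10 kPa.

q_ult ≈ 740 kPa

With the water table at the surface the whole profile is submerged: γ' = 20.3 − 9.81 = 10.49 kN/m³, so q = γ'·D_f = 11.539 kPa; the same γ' applies in the ½γBN_γ term.
q_ult = c·N_c·s_c + q·N_q + 0.5·γ·B·N_γ·s_γ
     = 16.6 × 22.3 × 1.3 + 11.539 × 11.9 + 0.5 × 10.49 × 3 × 12.5 × 0.6
     = 481.23 + 137.31 + 118.01 = 736.56 kPa.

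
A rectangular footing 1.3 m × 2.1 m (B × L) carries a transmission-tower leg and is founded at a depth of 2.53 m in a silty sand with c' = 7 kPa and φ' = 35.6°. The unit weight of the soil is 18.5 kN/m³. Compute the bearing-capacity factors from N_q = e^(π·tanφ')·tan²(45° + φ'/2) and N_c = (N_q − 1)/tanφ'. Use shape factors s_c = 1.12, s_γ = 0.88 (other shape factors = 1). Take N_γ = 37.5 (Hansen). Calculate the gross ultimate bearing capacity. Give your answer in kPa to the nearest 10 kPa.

q_ult ≈ 2460 kPa

tan35.6° = 0.7159, so N_q = e^(π×0.7159)·tan²(62.8°) = 9.48 × 3.786 = 35.89.
N_c = (35.89 − 1)/tan35.6° = 48.74.
q = γ·D_f = 18.5 × 2.53 = 46.805 kPa.
c·N_c·s_c = 7 × 48.736 × 1.12 = 382.09 kPa
q·N_q = 46.805 × 35.891 = 1679.9 kPa
0.5·γ·B·N_γ·s_γ = 0.5 × 18.5 × 1.3 × 37.5 × 0.88 = 396.82 kPa
q_ult = 382.09 + 1679.9 + 396.82 = 2458.8 kPa.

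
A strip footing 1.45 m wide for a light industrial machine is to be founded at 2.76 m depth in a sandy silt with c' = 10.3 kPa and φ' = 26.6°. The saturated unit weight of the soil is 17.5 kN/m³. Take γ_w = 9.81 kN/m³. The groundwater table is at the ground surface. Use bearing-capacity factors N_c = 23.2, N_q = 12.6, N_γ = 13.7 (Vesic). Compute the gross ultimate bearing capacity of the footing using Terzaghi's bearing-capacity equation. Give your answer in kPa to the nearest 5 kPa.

q_ult ≈ 585 kPa

With the water table at the surface the whole profile is submerged: γ' = 17.5 − 9.81 = 7.69 kN/m³, so q = γ'·D_f = 21.224 kPa; the same γ' applies in the ½γBN_γ term.
q_ult = c·N_c + q·N_q + 0.5·γ·B·N_γ
     = 10.3 × 23.2 + 21.224 × 12.6 + 0.5 × 7.69 × 1.45 × 13.7
     = 238.96 + 267.43 + 76.381 = 582.77 kPa.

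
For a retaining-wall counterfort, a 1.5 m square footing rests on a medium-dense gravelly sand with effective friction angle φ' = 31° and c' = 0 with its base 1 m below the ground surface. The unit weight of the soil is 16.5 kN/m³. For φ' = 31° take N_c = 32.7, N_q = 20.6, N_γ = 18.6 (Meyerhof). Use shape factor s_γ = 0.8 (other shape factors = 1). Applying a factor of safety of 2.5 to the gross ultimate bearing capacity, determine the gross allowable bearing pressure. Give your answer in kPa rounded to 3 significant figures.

q_all ≈ 210 kPa

q = γ·D_f = 16.5 × 1 = 16.5 kPa.
q·N_q = 16.5 × 20.6 = 339.9 kPa
0.5·γ·B·N_γ·s_γ = 0.5 × 16.5 × 1.5 × 18.6 × 0.8 = 184.14 kPa
q_ult = 339.9 + 184.14 = 524.04 kPa.
q_all = q_ult / FS = 524.04 / 2.5 = 209.62 kPa.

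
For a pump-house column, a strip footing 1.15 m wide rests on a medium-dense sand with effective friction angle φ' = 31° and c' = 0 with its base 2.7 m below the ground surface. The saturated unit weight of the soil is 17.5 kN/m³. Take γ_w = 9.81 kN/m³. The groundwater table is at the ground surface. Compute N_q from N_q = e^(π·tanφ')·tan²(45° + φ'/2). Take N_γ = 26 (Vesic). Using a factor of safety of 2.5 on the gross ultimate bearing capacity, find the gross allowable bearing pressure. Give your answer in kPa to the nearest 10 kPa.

N_q = e^(π·tan31°)·tan²(60.5°) = 20.63.
γ' = 17.5 − 9.81 = 7.69 kN/m³ (submerged throughout). q = 7.69 × 2.7 = 20.763 kPa; the same γ' applies in the ½γBN_γ term.
q·N_q = 20.763 × 20.631 = 428.36 kPa
0.5·γ·B·N_γ = 0.5 × 7.69 × 1.15 × 26 = 114.97 kPa
q_ult = 428.36 + 114.97 = 543.32 kPa.
q_all = 543.32 / 2.5 = 217.33 kPa.

q_all ≈ 220 kPa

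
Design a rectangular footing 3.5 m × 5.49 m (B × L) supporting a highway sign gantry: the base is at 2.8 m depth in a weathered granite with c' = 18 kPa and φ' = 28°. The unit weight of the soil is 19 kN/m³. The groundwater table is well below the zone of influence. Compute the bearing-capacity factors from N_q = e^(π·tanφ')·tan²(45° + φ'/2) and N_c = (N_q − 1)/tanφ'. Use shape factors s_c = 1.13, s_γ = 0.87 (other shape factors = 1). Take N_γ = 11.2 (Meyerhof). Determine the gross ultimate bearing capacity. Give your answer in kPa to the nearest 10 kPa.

q_ult ≈ 1630 kPa

tan28° = 0.5317, so N_q = e^(π×0.5317)·tan²(59°) = 5.314 × 2.77 = 14.72.
N_c = (14.72 − 1)/tan28° = 25.8.
q = γ·D_f = 19 × 2.8 = 53.2 kPa.
c·N_c·s_c = 18 × 25.803 × 1.13 = 524.84 kPa
q·N_q = 53.2 × 14.72 = 783.1 kPa
0.5·γ·B·N_γ·s_γ = 0.5 × 19 × 3.5 × 11.2 × 0.87 = 323.99 kPa
q_ult = 524.84 + 783.1 + 323.99 = 1631.9 kPa.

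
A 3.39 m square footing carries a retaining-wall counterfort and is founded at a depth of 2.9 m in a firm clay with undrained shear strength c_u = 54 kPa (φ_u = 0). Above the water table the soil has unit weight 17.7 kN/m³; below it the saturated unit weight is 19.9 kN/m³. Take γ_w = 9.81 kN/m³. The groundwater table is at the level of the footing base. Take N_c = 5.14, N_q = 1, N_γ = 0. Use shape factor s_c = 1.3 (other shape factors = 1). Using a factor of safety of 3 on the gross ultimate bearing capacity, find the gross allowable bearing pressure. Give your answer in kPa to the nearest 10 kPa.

q_all ≈ 140 kPa

q = γ·D_f = 17.7 × 2.9 = 51.33 kPa.
c·N_c·s_c = 54 × 5.14 × 1.3 = 360.83 kPa
q·N_q = 51.33 × 1 = 51.33 kPa
q_ult = 360.83 + 51.33 = 412.16 kPa.
q_all = 412.16 / 3 = 137.39 kPa.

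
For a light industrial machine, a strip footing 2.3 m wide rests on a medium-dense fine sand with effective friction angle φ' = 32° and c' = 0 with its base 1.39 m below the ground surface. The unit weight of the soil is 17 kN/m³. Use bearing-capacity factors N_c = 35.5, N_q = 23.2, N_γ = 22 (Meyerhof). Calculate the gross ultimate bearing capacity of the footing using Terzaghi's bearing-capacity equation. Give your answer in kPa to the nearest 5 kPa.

q_ult ≈ 980 kPa

q = γ·D_f = 17 × 1.39 = 23.63 kPa.
q·N_q = 23.63 × 23.2 = 548.22 kPa
0.5·γ·B·N_γ = 0.5 × 17 × 2.3 × 22 = 430.1 kPa
q_ult = 548.22 + 430.1 = 978.32 kPa.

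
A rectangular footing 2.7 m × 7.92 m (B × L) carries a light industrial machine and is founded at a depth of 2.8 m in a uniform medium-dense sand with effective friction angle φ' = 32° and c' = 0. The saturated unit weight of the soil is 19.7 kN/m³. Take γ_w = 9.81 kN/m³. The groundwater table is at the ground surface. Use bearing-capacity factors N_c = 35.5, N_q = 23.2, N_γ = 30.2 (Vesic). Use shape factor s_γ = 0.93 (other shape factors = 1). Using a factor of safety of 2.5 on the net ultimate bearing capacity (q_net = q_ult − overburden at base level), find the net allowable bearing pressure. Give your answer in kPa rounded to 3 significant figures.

q_all(net) ≈ 396 kPa

Water table at ground surface, so effective unit weight γ' = 19.7 − 9.81 = 9.89 kN/m³ is used throughout; overburden q = 9.89 × 2.8 = 27.692 kPa; the same γ' applies in the ½γBN_γ term.
Surcharge term q·N_q = 27.692 × 23.2 = 642.45 kPa; self-weight term 0.5·γ·B·N_γ·s_γ = 0.5 × 9.89 × 2.7 × 30.2 × 0.93 = 374.99 kPa.
q_ult = 642.45 + 374.99 = 1017.4 kPa.
q_net = 1017.4 − 27.692 = 989.75 kPa.
q_all(net) = 989.75 / 2.5 = 395.9 kPa.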